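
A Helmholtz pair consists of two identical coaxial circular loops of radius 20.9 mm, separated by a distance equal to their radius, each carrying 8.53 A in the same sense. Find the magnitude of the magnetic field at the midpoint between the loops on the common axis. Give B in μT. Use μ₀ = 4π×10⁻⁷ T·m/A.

B ≈ 367 μT

Each loop contributes B = μ₀IR²/[2(R²+z²)^(3/2)] on the axis, with z measured from that loop.
Loop 1 (z = 0.01045 m): B₁ = 1.83×10⁻⁴ T. Loop 2 (z = 0.01045 m): B₂ = 1.83×10⁻⁴ T.
The fields add: B = B₁ + B₂ = 3.67×10⁻⁴ T.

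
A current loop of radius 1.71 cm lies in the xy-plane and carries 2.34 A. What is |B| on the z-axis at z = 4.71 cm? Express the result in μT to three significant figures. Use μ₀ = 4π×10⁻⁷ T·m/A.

B ≈ 3.42 μT

On the axis of a circular loop, B = μ₀IR² / [2(R²+z²)^(3/2)].
R² + z² = (0.0171)² + (0.0471)² = 0.002511 m², and (R²+z²)^(3/2) = 1.26×10⁻⁴ m³.
B = (4π×10⁻⁷ × 2.34 × 0.0002924) / (2 × 1.26×10⁻⁴) = 3.42×10⁻⁶ T.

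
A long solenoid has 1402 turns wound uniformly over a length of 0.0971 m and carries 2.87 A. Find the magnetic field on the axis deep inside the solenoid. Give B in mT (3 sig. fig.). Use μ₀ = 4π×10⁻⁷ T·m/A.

Inside a long solenoid, B = μ₀nI with n = 1.444×10⁴ turns/m.
B = 4π×10⁻⁷ × 1.444×10⁴ × 2.87 = 5.21×10⁻² T.

B ≈ 52.1 mT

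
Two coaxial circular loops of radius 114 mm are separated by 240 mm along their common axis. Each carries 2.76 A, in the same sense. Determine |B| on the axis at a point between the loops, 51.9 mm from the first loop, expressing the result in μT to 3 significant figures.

Each loop contributes B = μ₀IR²/[2(R²+z²)^(3/2)] on the axis, with z measured from that loop.
Loop 1 (z = 0.0519 m): B₁ = 1.15×10⁻⁵ T. Loop 2 (z = 0.1881 m): B₂ = 2.12×10⁻⁶ T.
The fields add: B = B₁ + B₂ = 1.36×10⁻⁵ T.

B ≈ 13.6 μT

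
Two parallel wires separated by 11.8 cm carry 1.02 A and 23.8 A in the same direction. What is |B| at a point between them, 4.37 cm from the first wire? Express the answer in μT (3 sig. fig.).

Each long wire gives B = μ₀I/(2πd). Distances are d₁ = 0.0437 m and d₂ = 0.0743 m.
B₁ = 4.67×10⁻⁶ T, B₂ = 6.41×10⁻⁵ T.
Between parallel currents the two contributions point in opposite directions, so they subtract. B = |B₁ − B₂| = |4.67×10⁻⁶ − 6.41×10⁻⁵| = 5.94×10⁻⁵ T.

B ≈ 59.4 μT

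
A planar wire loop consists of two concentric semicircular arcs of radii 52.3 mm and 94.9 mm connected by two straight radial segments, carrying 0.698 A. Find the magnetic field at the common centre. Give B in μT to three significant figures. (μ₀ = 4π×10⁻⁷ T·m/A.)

B ≈ 1.88 μT

The radial connectors point toward the centre, so dl × r̂ = 0 and they contribute nothing.
Each semicircle gives μ₀I/(4R): inner arc 4.19×10⁻⁶ T, outer arc 2.31×10⁻⁶ T.
The two arcs carry current in opposite angular senses, so their fields oppose: B = |4.19×10⁻⁶ − 2.31×10⁻⁶| = 1.88×10⁻⁶ T.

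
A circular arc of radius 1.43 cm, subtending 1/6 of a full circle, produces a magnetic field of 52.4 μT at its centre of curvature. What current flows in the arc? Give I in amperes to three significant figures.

For a circular arc, B = μ₀Iφ/(4πR) with φ in radians; here φ = 1.047 rad.
So I = 4πRB/(μ₀φ) = 4π × 0.0143 × 5.24×10⁻⁵ / (4π×10⁻⁷ × 1.047) = 7.16 A.

I ≈ 7.16 A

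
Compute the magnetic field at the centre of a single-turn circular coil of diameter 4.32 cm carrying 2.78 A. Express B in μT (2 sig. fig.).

B ≈ 81 μT

At the centre of a circular loop the Biot–Savart law gives B = μ₀I/(2R) (so R = 0.0216 m).
B = (4π×10⁻⁷ × 2.78) / (2 × 0.0216) = 8.09×10⁻⁵ T.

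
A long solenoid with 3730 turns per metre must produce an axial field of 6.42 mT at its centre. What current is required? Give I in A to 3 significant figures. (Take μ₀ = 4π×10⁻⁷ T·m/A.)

Inside a long solenoid B = μ₀nI with n = 3730 m⁻¹, so I = B/(μ₀n).
I = 6.42×10⁻³ / (4π×10⁻⁷ × 3730) = 1.37 A.

I ≈ 1.37 A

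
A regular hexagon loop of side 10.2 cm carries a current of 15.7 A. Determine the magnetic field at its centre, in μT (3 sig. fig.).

Each side is a finite straight segment at perpendicular distance d = a/(2 tan(π/6)) = 0.08833 m from the centre, with end-angles ±π/6.
One side contributes B₁ = (μ₀I/4πd)·2 sin(π/6) = 1.78×10⁻⁵ T.
All 6 sides add in the same direction: B = 6 × 1.78×10⁻⁵ = 1.07×10⁻⁴ T.

B ≈ 107 μT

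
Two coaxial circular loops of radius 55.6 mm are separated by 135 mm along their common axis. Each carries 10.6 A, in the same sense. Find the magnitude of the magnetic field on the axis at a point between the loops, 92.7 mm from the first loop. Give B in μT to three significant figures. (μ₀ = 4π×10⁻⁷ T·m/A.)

Each loop contributes B = μ₀IR²/[2(R²+z²)^(3/2)] on the axis, with z measured from that loop.
Loop 1 (z = 0.0927 m): B₁ = 1.63×10⁻⁵ T. Loop 2 (z = 0.0423 m): B₂ = 6.04×10⁻⁵ T.
The fields add: B = B₁ + B₂ = 7.67×10⁻⁵ T.

B ≈ 76.7 μT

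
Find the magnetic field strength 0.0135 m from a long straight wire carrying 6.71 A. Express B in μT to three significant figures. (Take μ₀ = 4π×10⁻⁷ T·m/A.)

For an infinitely long straight wire, B = μ₀I/(2πd).
B = (4π×10⁻⁷ × 6.71) / (2π × 0.0135) = 9.94×10⁻⁵ T.

B ≈ 99.4 μT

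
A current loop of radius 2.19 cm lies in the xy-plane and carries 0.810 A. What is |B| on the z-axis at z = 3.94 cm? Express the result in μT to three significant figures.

B ≈ 2.66 μT

On the axis of a circular loop, B = μ₀IR² / [2(R²+z²)^(3/2)].
R² + z² = (0.0219)² + (0.0394)² = 0.002032 m², and (R²+z²)^(3/2) = 9.16×10⁻⁵ m³.
B = (4π×10⁻⁷ × 0.810 × 0.0004796) / (2 × 9.16×10⁻⁵) = 2.66×10⁻⁶ T.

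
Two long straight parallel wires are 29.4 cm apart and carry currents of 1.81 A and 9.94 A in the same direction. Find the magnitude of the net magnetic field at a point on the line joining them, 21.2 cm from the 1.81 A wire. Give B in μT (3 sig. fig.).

Each long wire gives B = μ₀I/(2πd). Distances are d₁ = 0.212 m and d₂ = 0.082 m.
B₁ = 1.71×10⁻⁶ T, B₂ = 2.42×10⁻⁵ T.
Between parallel currents the two contributions point in opposite directions, so they subtract. B = |B₁ − B₂| = |1.71×10⁻⁶ − 2.42×10⁻⁵| = 2.25×10⁻⁵ T.

B ≈ 22.5 μT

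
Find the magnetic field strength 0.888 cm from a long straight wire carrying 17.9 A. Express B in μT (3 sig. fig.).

For an infinitely long straight wire, B = μ₀I/(2πd).
B = (4π×10⁻⁷ × 17.9) / (2π × 0.00888) = 4.03×10⁻⁴ T.

B ≈ 403 μT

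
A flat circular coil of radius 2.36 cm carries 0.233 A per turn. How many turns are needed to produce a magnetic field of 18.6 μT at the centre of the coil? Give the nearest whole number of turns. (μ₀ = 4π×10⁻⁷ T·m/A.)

For an N-turn coil, B = Nμ₀I/(2R). A single turn gives B₁ = 6.20×10⁻⁶ T with R = 0.0236 m.
N = B/B₁ = 1.86×10⁻⁵ / 6.20×10⁻⁶ = 3.00.

N = 3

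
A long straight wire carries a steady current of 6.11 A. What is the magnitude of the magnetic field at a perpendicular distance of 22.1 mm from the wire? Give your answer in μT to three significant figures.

B ≈ 55.3 μT

For an infinitely long straight wire, B = μ₀I/(2πd).
B = (4π×10⁻⁷ × 6.11) / (2π × 0.0221) = 5.53×10⁻⁵ T.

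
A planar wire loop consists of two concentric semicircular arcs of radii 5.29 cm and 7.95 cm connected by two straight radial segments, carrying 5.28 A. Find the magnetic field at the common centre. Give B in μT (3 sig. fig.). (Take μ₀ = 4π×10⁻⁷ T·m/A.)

The radial connectors point toward the centre, so dl × r̂ = 0 and they contribute nothing.
Each semicircle gives μ₀I/(4R): inner arc 3.14×10⁻⁵ T, outer arc 2.09×10⁻⁵ T.
The two arcs carry current in opposite angular senses, so their fields oppose: B = |3.14×10⁻⁵ − 2.09×10⁻⁵| = 1.05×10⁻⁵ T.

B ≈ 10.5 μT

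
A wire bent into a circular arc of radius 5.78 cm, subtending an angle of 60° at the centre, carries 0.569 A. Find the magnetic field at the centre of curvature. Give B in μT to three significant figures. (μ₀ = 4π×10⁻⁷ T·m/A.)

The Biot–Savart field of a circular arc at its centre is B = μ₀Iφ/(4πR), with φ = 1.047 rad.
B = (4π×10⁻⁷ × 0.569 × 1.047) / (4π × 0.0578) = 1.03×10⁻⁶ T.

B ≈ 1.03 μT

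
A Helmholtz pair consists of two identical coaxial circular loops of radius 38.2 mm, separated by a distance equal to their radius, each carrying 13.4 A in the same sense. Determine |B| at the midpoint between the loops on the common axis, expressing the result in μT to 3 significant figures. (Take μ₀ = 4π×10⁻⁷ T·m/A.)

B ≈ 315 μT

Each loop contributes B = μ₀IR²/[2(R²+z²)^(3/2)] on the axis, with z measured from that loop.
Loop 1 (z = 0.0191 m): B₁ = 1.58×10⁻⁴ T. Loop 2 (z = 0.0191 m): B₂ = 1.58×10⁻⁴ T.
The fields add: B = B₁ + B₂ = 3.15×10⁻⁴ T.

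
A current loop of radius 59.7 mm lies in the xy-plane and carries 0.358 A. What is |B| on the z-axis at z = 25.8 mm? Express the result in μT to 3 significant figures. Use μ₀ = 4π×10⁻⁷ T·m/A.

On the axis of a circular loop, B = μ₀IR² / [2(R²+z²)^(3/2)].
R² + z² = (0.0597)² + (0.0258)² = 0.00423 m², and (R²+z²)^(3/2) = 2.75×10⁻⁴ m³.
B = (4π×10⁻⁷ × 0.358 × 0.003564) / (2 × 2.75×10⁻⁴) = 2.91×10⁻⁶ T.

B ≈ 2.91 μT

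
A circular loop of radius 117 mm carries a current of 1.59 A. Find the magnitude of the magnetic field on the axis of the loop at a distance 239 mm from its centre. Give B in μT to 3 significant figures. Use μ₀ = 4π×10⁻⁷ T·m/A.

B ≈ 0.726 μT

On the axis of a circular loop, B = μ₀IR² / [2(R²+z²)^(3/2)].
R² + z² = (0.117)² + (0.239)² = 0.07081 m², and (R²+z²)^(3/2) = 1.88×10⁻² m³.
B = (4π×10⁻⁷ × 1.59 × 0.01369) / (2 × 1.88×10⁻²) = 7.26×10⁻⁷ T.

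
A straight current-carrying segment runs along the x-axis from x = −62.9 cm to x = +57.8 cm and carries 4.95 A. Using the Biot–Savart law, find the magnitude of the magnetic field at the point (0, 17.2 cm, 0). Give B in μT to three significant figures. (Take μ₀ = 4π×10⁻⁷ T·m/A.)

B ≈ 5.53 μT

For a finite straight segment, B = (μ₀I/4πd)(sinθ₁ + sinθ₂), where θ₁, θ₂ are the angles from the perpendicular to each end.
The perpendicular distance is d = 0.172 m; the end-offsets along the wire are a = 0.629 m and b = 0.578 m.
sinθ₁ = 0.629/√(0.629²+0.172²) = 0.9646; sinθ₂ = 0.578/√(0.578²+0.172²) = 0.9585.
B = (4π×10⁻⁷ × 4.95) / (4π × 0.172) × (0.9646 + 0.9585) = 5.53×10⁻⁶ T.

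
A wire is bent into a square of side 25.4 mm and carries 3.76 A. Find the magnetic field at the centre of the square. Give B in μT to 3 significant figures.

Each side is a finite straight segment at perpendicular distance d = a/(2 tan(π/4)) = 0.0127 m from the centre, with end-angles ±π/4.
One side contributes B₁ = (μ₀I/4πd)·2 sin(π/4) = 4.19×10⁻⁵ T.
All 4 sides add in the same direction: B = 4 × 4.19×10⁻⁵ = 1.67×10⁻⁴ T.

B ≈ 167 μT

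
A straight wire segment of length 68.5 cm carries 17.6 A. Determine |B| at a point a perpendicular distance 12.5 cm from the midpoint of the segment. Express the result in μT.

B ≈ 26.5 μT

For a finite straight segment, B = (μ₀I/4πd)(sinθ₁ + sinθ₂), where θ₁, θ₂ are the angles from the perpendicular to each end.
The perpendicular from the point meets the wire at its midpoint, so each end is L/2 = 0.3425 m away along the wire.
sinθ₁ = 0.3425/√(0.3425²+0.125²) = 0.9394; sinθ₂ = 0.3425/√(0.3425²+0.125²) = 0.9394.
B = (4π×10⁻⁷ × 17.6) / (4π × 0.125) × (0.9394 + 0.9394) = 2.65×10⁻⁵ T.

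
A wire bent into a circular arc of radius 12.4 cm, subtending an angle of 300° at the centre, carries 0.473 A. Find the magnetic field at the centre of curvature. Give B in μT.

B ≈ 2.00 μT

The Biot–Savart field of a circular arc at its centre is B = μ₀Iφ/(4πR), with φ = 5.236 rad.
B = (4π×10⁻⁷ × 0.473 × 5.236) / (4π × 0.124) = 2.00×10⁻⁶ T.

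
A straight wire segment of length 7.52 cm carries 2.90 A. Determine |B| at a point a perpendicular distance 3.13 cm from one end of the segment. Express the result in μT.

B ≈ 8.55 μT

For a finite straight segment, B = (μ₀I/4πd)(sinθ₁ + sinθ₂), where θ₁, θ₂ are the angles from the perpendicular to each end.
The perpendicular foot is at one end, so the two end-offsets along the wire are 0 and L = 0.0752 m.
sinθ₁ = 0/√(0²+0.0313²) = 0.0000; sinθ₂ = 0.0752/√(0.0752²+0.0313²) = 0.9232.
B = (4π×10⁻⁷ × 2.90) / (4π × 0.0313) × (0.0000 + 0.9232) = 8.55×10⁻⁶ T.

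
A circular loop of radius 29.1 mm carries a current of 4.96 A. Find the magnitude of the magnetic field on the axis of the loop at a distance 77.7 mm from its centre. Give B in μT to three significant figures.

On the axis of a circular loop, B = μ₀IR² / [2(R²+z²)^(3/2)].
R² + z² = (0.0291)² + (0.0777)² = 0.006884 m², and (R²+z²)^(3/2) = 5.71×10⁻⁴ m³.
B = (4π×10⁻⁷ × 4.96 × 0.0008468) / (2 × 5.71×10⁻⁴) = 4.62×10⁻⁶ T.

B ≈ 4.62 μT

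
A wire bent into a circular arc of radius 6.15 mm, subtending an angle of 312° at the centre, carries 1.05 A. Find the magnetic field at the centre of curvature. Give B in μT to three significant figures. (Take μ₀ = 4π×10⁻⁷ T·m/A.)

B ≈ 93.0 μT

The Biot–Savart field of a circular arc at its centre is B = μ₀Iφ/(4πR), with φ = 5.445 rad.
B = (4π×10⁻⁷ × 1.05 × 5.445) / (4π × 0.00615) = 9.30×10⁻⁵ T.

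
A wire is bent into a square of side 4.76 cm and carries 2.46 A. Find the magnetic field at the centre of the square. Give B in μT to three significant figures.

Each side is a finite straight segment at perpendicular distance d = a/(2 tan(π/4)) = 0.0238 m from the centre, with end-angles ±π/4.
One side contributes B₁ = (μ₀I/4πd)·2 sin(π/4) = 1.46×10⁻⁵ T.
All 4 sides add in the same direction: B = 4 × 1.46×10⁻⁵ = 5.85×10⁻⁵ T.

B ≈ 58.5 μT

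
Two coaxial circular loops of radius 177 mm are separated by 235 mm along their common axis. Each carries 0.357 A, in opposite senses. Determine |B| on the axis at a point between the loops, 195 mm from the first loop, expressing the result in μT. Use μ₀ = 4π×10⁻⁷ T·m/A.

B ≈ 0.791 μT

Each loop contributes B = μ₀IR²/[2(R²+z²)^(3/2)] on the axis, with z measured from that loop.
Loop 1 (z = 0.195 m): B₁ = 3.85×10⁻⁷ T. Loop 2 (z = 0.04 m): B₂ = 1.18×10⁻⁶ T.
The fields oppose: B = |B₁ − B₂| = 7.91×10⁻⁷ T.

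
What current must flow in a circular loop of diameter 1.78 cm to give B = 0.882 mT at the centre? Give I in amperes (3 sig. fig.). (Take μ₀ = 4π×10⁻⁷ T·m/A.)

At the centre of a circular loop B = μ₀I/(2R), so I = 2RB/μ₀.
With R = 0.0089 m, I = 2 × 0.0089 × 8.82×10⁻⁴ / (4π×10⁻⁷) = 12.5 A.

I ≈ 12.5 A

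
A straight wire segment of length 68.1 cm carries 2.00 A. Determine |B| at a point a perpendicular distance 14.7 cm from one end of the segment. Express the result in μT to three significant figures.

B ≈ 1.33 μT

For a finite straight segment, B = (μ₀I/4πd)(sinθ₁ + sinθ₂), where θ₁, θ₂ are the angles from the perpendicular to each end.
The perpendicular foot is at one end, so the two end-offsets along the wire are 0 and L = 0.681 m.
sinθ₁ = 0/√(0²+0.147²) = 0.0000; sinθ₂ = 0.681/√(0.681²+0.147²) = 0.9775.
B = (4π×10⁻⁷ × 2.00) / (4π × 0.147) × (0.0000 + 0.9775) = 1.33×10⁻⁶ T.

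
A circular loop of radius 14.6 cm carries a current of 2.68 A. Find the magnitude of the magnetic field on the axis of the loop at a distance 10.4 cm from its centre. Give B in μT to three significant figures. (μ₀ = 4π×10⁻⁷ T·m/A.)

On the axis of a circular loop, B = μ₀IR² / [2(R²+z²)^(3/2)].
R² + z² = (0.146)² + (0.104)² = 0.03213 m², and (R²+z²)^(3/2) = 5.76×10⁻³ m³.
B = (4π×10⁻⁷ × 2.68 × 0.02132) / (2 × 5.76×10⁻³) = 6.23×10⁻⁶ T.

B ≈ 6.23 μT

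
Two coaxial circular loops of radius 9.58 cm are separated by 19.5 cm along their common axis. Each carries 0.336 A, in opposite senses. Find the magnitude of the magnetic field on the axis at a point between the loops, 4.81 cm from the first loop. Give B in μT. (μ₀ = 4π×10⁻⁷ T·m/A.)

Each loop contributes B = μ₀IR²/[2(R²+z²)^(3/2)] on the axis, with z measured from that loop.
Loop 1 (z = 0.0481 m): B₁ = 1.57×10⁻⁶ T. Loop 2 (z = 0.1469 m): B₂ = 3.59×10⁻⁷ T.
The fields oppose: B = |B₁ − B₂| = 1.21×10⁻⁶ T.

B ≈ 1.21 μT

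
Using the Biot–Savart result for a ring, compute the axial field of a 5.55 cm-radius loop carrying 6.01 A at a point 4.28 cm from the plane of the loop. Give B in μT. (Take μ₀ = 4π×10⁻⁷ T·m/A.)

B ≈ 33.8 μT

On the axis of a circular loop, B = μ₀IR² / [2(R²+z²)^(3/2)].
R² + z² = (0.0555)² + (0.0428)² = 0.004912 m², and (R²+z²)^(3/2) = 3.44×10⁻⁴ m³.
B = (4π×10⁻⁷ × 6.01 × 0.00308) / (2 × 3.44×10⁻⁴) = 3.38×10⁻⁵ T.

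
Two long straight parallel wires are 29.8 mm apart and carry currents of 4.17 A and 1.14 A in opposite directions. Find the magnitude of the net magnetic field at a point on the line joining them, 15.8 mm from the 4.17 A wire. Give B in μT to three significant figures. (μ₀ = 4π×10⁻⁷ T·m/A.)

Each long wire gives B = μ₀I/(2πd). Distances are d₁ = 0.0158 m and d₂ = 0.014 m.
B₁ = 5.28×10⁻⁵ T, B₂ = 1.63×10⁻⁵ T.
Between antiparallel currents both contributions point the same way, so they add. B = B₁ + B₂ = 5.28×10⁻⁵ + 1.63×10⁻⁵ = 6.91×10⁻⁵ T.

B ≈ 69.1 μT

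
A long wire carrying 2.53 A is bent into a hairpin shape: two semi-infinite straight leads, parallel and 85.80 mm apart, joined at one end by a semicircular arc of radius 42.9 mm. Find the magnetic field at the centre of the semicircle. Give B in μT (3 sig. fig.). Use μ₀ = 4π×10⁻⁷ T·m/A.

B ≈ 30.3 μT

The semicircular arc contributes B_arc = μ₀I·π/(4πR) = μ₀I/(4R) = 1.85×10⁻⁵ T.
Each semi-infinite lead is at perpendicular distance R = 0.0429 m from the centre, with the perpendicular foot at its near end, so it contributes μ₀I/(4πR); both point the same way, together 1.18×10⁻⁵ T.
Arc and leads all point the same direction: B = 1.85×10⁻⁵ + 1.18×10⁻⁵ = 3.03×10⁻⁵ T.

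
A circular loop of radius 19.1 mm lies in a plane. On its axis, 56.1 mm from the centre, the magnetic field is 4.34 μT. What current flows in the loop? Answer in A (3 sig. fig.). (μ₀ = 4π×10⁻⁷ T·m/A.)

On the axis of a loop, B = μ₀IR²/[2(R²+z²)^(3/2)], so I = 2B(R²+z²)^(3/2)/(μ₀R²).
R² + z² = 0.0003648 + 0.003147 = 0.003512 m²; raised to 3/2 gives 2.08×10⁻⁴ m³.
I = 2 × 4.34×10⁻⁶ × 2.08×10⁻⁴ / (1.26×10⁻⁶ × 0.0003648) = 3.94 A.

I ≈ 3.94 A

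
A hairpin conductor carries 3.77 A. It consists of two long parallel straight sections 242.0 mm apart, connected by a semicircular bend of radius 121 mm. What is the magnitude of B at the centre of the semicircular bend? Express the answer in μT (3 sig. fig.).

B ≈ 16.0 μT

The semicircular arc contributes B_arc = μ₀I·π/(4πR) = μ₀I/(4R) = 9.79×10⁻⁶ T.
Each semi-infinite lead is at perpendicular distance R = 0.121 m from the centre, with the perpendicular foot at its near end, so it contributes μ₀I/(4πR); both point the same way, together 6.23×10⁻⁶ T.
Arc and leads all point the same direction: B = 9.79×10⁻⁶ + 6.23×10⁻⁶ = 1.60×10⁻⁵ T.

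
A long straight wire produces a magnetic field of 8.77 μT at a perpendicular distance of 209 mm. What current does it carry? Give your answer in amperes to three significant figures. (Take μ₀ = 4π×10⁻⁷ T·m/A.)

For a long straight wire B = μ₀I/(2πd), so I = 2πdB/μ₀.
I = 2π × 0.209 × 8.77×10⁻⁶ / (4π×10⁻⁷) = 9.16 A.

I ≈ 9.16 A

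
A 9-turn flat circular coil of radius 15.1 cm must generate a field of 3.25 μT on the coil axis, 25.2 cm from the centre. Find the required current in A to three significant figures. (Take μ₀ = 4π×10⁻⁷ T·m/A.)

For an N-turn coil, B = Nμ₀IR²/[2(R²+z²)^(3/2)] with R = 0.151 m, z = 0.252 m, so I = 2B(R²+z²)^(3/2)/(Nμ₀R²) = 2 × 3.25×10⁻⁶ × 2.54×10⁻² / (9 × 4π×10⁻⁷ × 0.0228) = 0.639 A.

I ≈ 0.639 A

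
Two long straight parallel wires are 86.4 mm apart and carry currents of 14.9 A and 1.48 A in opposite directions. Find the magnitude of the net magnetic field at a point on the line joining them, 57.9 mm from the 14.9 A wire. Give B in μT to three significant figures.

Each long wire gives B = μ₀I/(2πd). Distances are d₁ = 0.0579 m and d₂ = 0.0285 m.
B₁ = 5.15×10⁻⁵ T, B₂ = 1.04×10⁻⁵ T.
Between antiparallel currents both contributions point the same way, so they add. B = B₁ + B₂ = 5.15×10⁻⁵ + 1.04×10⁻⁵ = 6.19×10⁻⁵ T.

B ≈ 61.9 μT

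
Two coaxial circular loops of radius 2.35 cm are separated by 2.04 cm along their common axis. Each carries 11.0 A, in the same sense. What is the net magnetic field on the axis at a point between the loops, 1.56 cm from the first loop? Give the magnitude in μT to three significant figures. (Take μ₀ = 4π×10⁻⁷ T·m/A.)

B ≈ 447 μT

Each loop contributes B = μ₀IR²/[2(R²+z²)^(3/2)] on the axis, with z measured from that loop.
Loop 1 (z = 0.0156 m): B₁ = 1.70×10⁻⁴ T. Loop 2 (z = 0.0048 m): B₂ = 2.77×10⁻⁴ T.
The fields add: B = B₁ + B₂ = 4.47×10⁻⁴ T.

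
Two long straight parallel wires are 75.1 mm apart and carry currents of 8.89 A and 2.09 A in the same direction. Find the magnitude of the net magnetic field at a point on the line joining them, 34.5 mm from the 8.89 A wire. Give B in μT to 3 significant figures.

Each long wire gives B = μ₀I/(2πd). Distances are d₁ = 0.0345 m and d₂ = 0.0406 m.
B₁ = 5.15×10⁻⁵ T, B₂ = 1.03×10⁻⁵ T.
Between parallel currents the two contributions point in opposite directions, so they subtract. B = |B₁ − B₂| = |5.15×10⁻⁵ − 1.03×10⁻⁵| = 4.12×10⁻⁵ T.

B ≈ 41.2 μT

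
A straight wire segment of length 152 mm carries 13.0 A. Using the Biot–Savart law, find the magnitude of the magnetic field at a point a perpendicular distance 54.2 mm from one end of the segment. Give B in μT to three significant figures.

B ≈ 22.6 μT

For a finite straight segment, B = (μ₀I/4πd)(sinθ₁ + sinθ₂), where θ₁, θ₂ are the angles from the perpendicular to each end.
The perpendicular foot is at one end, so the two end-offsets along the wire are 0 and L = 0.152 m.
sinθ₁ = 0/√(0²+0.0542²) = 0.0000; sinθ₂ = 0.152/√(0.152²+0.0542²) = 0.9419.
B = (4π×10⁻⁷ × 13.0) / (4π × 0.0542) × (0.0000 + 0.9419) = 2.26×10⁻⁵ T.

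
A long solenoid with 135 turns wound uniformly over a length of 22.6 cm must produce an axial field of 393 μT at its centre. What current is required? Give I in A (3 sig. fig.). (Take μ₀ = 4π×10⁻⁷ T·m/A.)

Inside a long solenoid B = μ₀nI with n = 597.3 m⁻¹, so I = B/(μ₀n).
I = 3.93×10⁻⁴ / (4π×10⁻⁷ × 597.3) = 0.524 A.

I ≈ 0.524 A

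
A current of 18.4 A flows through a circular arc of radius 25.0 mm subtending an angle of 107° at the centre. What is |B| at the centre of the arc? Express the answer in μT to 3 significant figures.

B ≈ 137 μT

The Biot–Savart field of a circular arc at its centre is B = μ₀Iφ/(4πR), with φ = 1.868 rad.
B = (4π×10⁻⁷ × 18.4 × 1.868) / (4π × 0.025) = 1.37×10⁻⁴ T.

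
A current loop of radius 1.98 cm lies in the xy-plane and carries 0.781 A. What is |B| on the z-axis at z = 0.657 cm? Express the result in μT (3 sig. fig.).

On the axis of a circular loop, B = μ₀IR² / [2(R²+z²)^(3/2)].
R² + z² = (0.0198)² + (0.00657)² = 0.0004352 m², and (R²+z²)^(3/2) = 9.08×10⁻⁶ m³.
B = (4π×10⁻⁷ × 0.781 × 0.000392) / (2 × 9.08×10⁻⁶) = 2.12×10⁻⁵ T.

B ≈ 21.2 μT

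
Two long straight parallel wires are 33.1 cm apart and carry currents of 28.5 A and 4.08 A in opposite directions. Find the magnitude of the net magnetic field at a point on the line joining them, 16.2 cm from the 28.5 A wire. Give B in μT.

B ≈ 40.0 μT

Each long wire gives B = μ₀I/(2πd). Distances are d₁ = 0.162 m and d₂ = 0.169 m.
B₁ = 3.52×10⁻⁵ T, B₂ = 4.83×10⁻⁶ T.
Between antiparallel currents both contributions point the same way, so they add. B = B₁ + B₂ = 3.52×10⁻⁵ + 4.83×10⁻⁶ = 4.00×10⁻⁵ T.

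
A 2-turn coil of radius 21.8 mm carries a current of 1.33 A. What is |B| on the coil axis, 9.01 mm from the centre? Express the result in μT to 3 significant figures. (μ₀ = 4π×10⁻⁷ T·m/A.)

For an N-turn flat coil, B = Nμ₀IR²/[2(R²+z²)^(3/2)] with R = 0.0218 m, z = 0.00901 m.
B = 2 × 3.03×10⁻⁵ T = 6.05×10⁻⁵ T.

B ≈ 60.5 μT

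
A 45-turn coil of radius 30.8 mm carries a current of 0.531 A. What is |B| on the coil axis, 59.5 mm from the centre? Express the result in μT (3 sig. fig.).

B ≈ 47.4 μT

For an N-turn flat coil, B = Nμ₀IR²/[2(R²+z²)^(3/2)] with R = 0.0308 m, z = 0.0595 m.
B = 45 × 1.05×10⁻⁶ T = 4.74×10⁻⁵ T.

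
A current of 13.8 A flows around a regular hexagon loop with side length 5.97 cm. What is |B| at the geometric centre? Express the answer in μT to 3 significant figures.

B ≈ 160 μT

Each side is a finite straight segment at perpendicular distance d = a/(2 tan(π/6)) = 0.0517 m from the centre, with end-angles ±π/6.
One side contributes B₁ = (μ₀I/4πd)·2 sin(π/6) = 2.67×10⁻⁵ T.
All 6 sides add in the same direction: B = 6 × 2.67×10⁻⁵ = 1.60×10⁻⁴ T.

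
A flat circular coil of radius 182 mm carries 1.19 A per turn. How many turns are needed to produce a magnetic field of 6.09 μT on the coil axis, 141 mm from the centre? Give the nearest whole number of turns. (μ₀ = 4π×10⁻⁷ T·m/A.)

For an N-turn coil, B = Nμ₀IR²/[2(R²+z²)^(3/2)]. A single turn gives B₁ = 2.03×10⁻⁶ T with R = 0.182 m, z = 0.141 m.
N = B/B₁ = 6.09×10⁻⁶ / 2.03×10⁻⁶ = 3.00.

N = 3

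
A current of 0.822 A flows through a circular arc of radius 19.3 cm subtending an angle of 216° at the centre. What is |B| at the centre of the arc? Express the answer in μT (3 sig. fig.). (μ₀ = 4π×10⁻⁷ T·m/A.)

The Biot–Savart field of a circular arc at its centre is B = μ₀Iφ/(4πR), with φ = 3.77 rad.
B = (4π×10⁻⁷ × 0.822 × 3.77) / (4π × 0.193) = 1.61×10⁻⁶ T.

B ≈ 1.61 μT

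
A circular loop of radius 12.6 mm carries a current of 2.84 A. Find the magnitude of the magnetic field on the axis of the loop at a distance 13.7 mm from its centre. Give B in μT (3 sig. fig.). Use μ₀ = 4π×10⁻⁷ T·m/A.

On the axis of a circular loop, B = μ₀IR² / [2(R²+z²)^(3/2)].
R² + z² = (0.0126)² + (0.0137)² = 0.0003464 m², and (R²+z²)^(3/2) = 6.45×10⁻⁶ m³.
B = (4π×10⁻⁷ × 2.84 × 0.0001588) / (2 × 6.45×10⁻⁶) = 4.39×10⁻⁵ T.

B ≈ 43.9 μT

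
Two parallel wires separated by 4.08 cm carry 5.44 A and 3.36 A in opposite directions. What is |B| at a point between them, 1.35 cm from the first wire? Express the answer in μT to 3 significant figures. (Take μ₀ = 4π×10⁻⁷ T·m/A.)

Each long wire gives B = μ₀I/(2πd). Distances are d₁ = 0.0135 m and d₂ = 0.0273 m.
B₁ = 8.06×10⁻⁵ T, B₂ = 2.46×10⁻⁵ T.
Between antiparallel currents both contributions point the same way, so they add. B = B₁ + B₂ = 8.06×10⁻⁵ + 2.46×10⁻⁵ = 1.05×10⁻⁴ T.

B ≈ 105 μT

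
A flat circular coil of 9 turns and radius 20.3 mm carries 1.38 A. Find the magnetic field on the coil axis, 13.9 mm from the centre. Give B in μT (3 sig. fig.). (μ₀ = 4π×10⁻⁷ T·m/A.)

For an N-turn flat coil, B = Nμ₀IR²/[2(R²+z²)^(3/2)] with R = 0.0203 m, z = 0.0139 m.
B = 9 × 2.40×10⁻⁵ T = 2.16×10⁻⁴ T.

B ≈ 216 μT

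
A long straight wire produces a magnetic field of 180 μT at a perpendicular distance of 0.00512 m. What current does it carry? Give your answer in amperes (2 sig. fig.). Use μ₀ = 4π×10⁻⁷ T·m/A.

I ≈ 4.6 A

For a long straight wire B = μ₀I/(2πd), so I = 2πdB/μ₀.
I = 2π × 0.00512 × 1.80×10⁻⁴ / (4π×10⁻⁷) = 4.61 A.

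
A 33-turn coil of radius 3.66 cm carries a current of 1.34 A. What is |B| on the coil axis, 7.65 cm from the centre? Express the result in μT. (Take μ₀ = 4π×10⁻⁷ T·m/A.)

B ≈ 61.0 μT

For an N-turn flat coil, B = Nμ₀IR²/[2(R²+z²)^(3/2)] with R = 0.0366 m, z = 0.0765 m.
B = 33 × 1.85×10⁻⁶ T = 6.10×10⁻⁵ T.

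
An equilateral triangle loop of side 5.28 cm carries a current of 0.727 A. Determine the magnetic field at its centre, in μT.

Each side is a finite straight segment at perpendicular distance d = a/(2 tan(π/3)) = 0.01524 m from the centre, with end-angles ±π/3.
One side contributes B₁ = (μ₀I/4πd)·2 sin(π/3) = 8.26×10⁻⁶ T.
All 3 sides add in the same direction: B = 3 × 8.26×10⁻⁶ = 2.48×10⁻⁵ T.

B ≈ 24.8 μT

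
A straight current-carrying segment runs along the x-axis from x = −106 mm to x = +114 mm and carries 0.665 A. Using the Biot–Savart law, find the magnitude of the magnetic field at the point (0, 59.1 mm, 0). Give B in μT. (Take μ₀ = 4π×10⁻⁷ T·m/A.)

For a finite straight segment, B = (μ₀I/4πd)(sinθ₁ + sinθ₂), where θ₁, θ₂ are the angles from the perpendicular to each end.
The perpendicular distance is d = 0.0591 m; the end-offsets along the wire are a = 0.106 m and b = 0.114 m.
sinθ₁ = 0.106/√(0.106²+0.0591²) = 0.8734; sinθ₂ = 0.114/√(0.114²+0.0591²) = 0.8878.
B = (4π×10⁻⁷ × 0.665) / (4π × 0.0591) × (0.8734 + 0.8878) = 1.98×10⁻⁶ T.

B ≈ 1.98 μT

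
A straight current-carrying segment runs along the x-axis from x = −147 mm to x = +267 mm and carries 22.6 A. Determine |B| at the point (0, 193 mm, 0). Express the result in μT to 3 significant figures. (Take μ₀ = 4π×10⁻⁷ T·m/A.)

B ≈ 16.6 μT

For a finite straight segment, B = (μ₀I/4πd)(sinθ₁ + sinθ₂), where θ₁, θ₂ are the angles from the perpendicular to each end.
The perpendicular distance is d = 0.193 m; the end-offsets along the wire are a = 0.147 m and b = 0.267 m.
sinθ₁ = 0.147/√(0.147²+0.193²) = 0.6059; sinθ₂ = 0.267/√(0.267²+0.193²) = 0.8104.
B = (4π×10⁻⁷ × 22.6) / (4π × 0.193) × (0.6059 + 0.8104) = 1.66×10⁻⁵ T.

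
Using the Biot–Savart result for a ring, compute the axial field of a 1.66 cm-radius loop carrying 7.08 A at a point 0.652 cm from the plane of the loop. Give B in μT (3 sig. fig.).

B ≈ 216 μT

On the axis of a circular loop, B = μ₀IR² / [2(R²+z²)^(3/2)].
R² + z² = (0.0166)² + (0.00652)² = 0.0003181 m², and (R²+z²)^(3/2) = 5.67×10⁻⁶ m³.
B = (4π×10⁻⁷ × 7.08 × 0.0002756) / (2 × 5.67×10⁻⁶) = 2.16×10⁻⁴ T.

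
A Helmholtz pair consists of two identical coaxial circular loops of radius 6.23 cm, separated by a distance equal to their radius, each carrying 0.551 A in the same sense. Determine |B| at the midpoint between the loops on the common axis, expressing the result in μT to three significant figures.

B ≈ 7.95 μT

Each loop contributes B = μ₀IR²/[2(R²+z²)^(3/2)] on the axis, with z measured from that loop.
Loop 1 (z = 0.03115 m): B₁ = 3.98×10⁻⁶ T. Loop 2 (z = 0.03115 m): B₂ = 3.98×10⁻⁶ T.
The fields add: B = B₁ + B₂ = 7.95×10⁻⁶ T.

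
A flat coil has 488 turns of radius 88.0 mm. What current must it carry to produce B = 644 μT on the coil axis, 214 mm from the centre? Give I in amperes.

I ≈ 3.36 A

For an N-turn coil, B = Nμ₀IR²/[2(R²+z²)^(3/2)] with R = 0.088 m, z = 0.214 m, so I = 2B(R²+z²)^(3/2)/(Nμ₀R²) = 2 × 6.44×10⁻⁴ × 1.24×10⁻² / (488 × 4π×10⁻⁷ × 0.007744) = 3.36 A.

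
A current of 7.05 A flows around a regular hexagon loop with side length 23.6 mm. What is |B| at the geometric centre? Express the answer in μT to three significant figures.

Each side is a finite straight segment at perpendicular distance d = a/(2 tan(π/6)) = 0.02044 m from the centre, with end-angles ±π/6.
One side contributes B₁ = (μ₀I/4πd)·2 sin(π/6) = 3.45×10⁻⁵ T.
All 6 sides add in the same direction: B = 6 × 3.45×10⁻⁵ = 2.07×10⁻⁴ T.

B ≈ 207 μT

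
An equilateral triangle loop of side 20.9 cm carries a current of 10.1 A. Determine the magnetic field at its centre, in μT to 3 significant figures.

B ≈ 87.0 μT

Each side is a finite straight segment at perpendicular distance d = a/(2 tan(π/3)) = 0.06033 m from the centre, with end-angles ±π/3.
One side contributes B₁ = (μ₀I/4πd)·2 sin(π/3) = 2.90×10⁻⁵ T.
All 3 sides add in the same direction: B = 3 × 2.90×10⁻⁵ = 8.70×10⁻⁵ T.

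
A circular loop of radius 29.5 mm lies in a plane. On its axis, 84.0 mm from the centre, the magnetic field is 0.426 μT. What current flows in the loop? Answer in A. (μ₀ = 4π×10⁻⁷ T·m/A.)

I ≈ 0.550 A

On the axis of a loop, B = μ₀IR²/[2(R²+z²)^(3/2)], so I = 2B(R²+z²)^(3/2)/(μ₀R²).
R² + z² = 0.0008703 + 0.007056 = 0.007926 m²; raised to 3/2 gives 7.06×10⁻⁴ m³.
I = 2 × 4.26×10⁻⁷ × 7.06×10⁻⁴ / (1.26×10⁻⁶ × 0.0008703) = 0.550 A.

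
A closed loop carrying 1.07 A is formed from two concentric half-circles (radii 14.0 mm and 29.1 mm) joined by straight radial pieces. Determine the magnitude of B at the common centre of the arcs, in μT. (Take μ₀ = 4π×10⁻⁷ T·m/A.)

B ≈ 12.5 μT

The radial connectors point toward the centre, so dl × r̂ = 0 and they contribute nothing.
Each semicircle gives μ₀I/(4R): inner arc 2.40×10⁻⁵ T, outer arc 1.16×10⁻⁵ T.
The two arcs carry current in opposite angular senses, so their fields oppose: B = |2.40×10⁻⁵ − 1.16×10⁻⁵| = 1.25×10⁻⁵ T.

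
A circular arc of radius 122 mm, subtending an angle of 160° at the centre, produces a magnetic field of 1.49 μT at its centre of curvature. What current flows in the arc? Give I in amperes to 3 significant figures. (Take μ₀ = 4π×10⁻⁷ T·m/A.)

I ≈ 0.651 A

For a circular arc, B = μ₀Iφ/(4πR) with φ in radians; here φ = 2.793 rad.
So I = 4πRB/(μ₀φ) = 4π × 0.122 × 1.49×10⁻⁶ / (4π×10⁻⁷ × 2.793) = 0.651 A.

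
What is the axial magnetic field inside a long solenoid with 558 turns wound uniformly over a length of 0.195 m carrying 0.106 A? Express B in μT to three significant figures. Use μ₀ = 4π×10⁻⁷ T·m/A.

Inside a long solenoid, B = μ₀nI with n = 2862 turns/m.
B = 4π×10⁻⁷ × 2862 × 0.106 = 3.81×10⁻⁴ T.

B ≈ 381 μT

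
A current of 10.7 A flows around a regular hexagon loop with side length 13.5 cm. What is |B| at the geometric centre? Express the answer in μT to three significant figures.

B ≈ 54.9 μT

Each side is a finite straight segment at perpendicular distance d = a/(2 tan(π/6)) = 0.1169 m from the centre, with end-angles ±π/6.
One side contributes B₁ = (μ₀I/4πd)·2 sin(π/6) = 9.15×10⁻⁶ T.
All 6 sides add in the same direction: B = 6 × 9.15×10⁻⁶ = 5.49×10⁻⁵ T.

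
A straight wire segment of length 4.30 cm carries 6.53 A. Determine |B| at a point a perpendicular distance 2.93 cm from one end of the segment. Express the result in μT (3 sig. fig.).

B ≈ 18.4 μT

For a finite straight segment, B = (μ₀I/4πd)(sinθ₁ + sinθ₂), where θ₁, θ₂ are the angles from the perpendicular to each end.
The perpendicular foot is at one end, so the two end-offsets along the wire are 0 and L = 0.043 m.
sinθ₁ = 0/√(0²+0.0293²) = 0.0000; sinθ₂ = 0.043/√(0.043²+0.0293²) = 0.8264.
B = (4π×10⁻⁷ × 6.53) / (4π × 0.0293) × (0.0000 + 0.8264) = 1.84×10⁻⁵ T.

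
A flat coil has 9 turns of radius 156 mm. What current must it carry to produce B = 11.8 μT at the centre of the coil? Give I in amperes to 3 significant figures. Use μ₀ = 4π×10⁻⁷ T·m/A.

I ≈ 0.326 A

For an N-turn coil, B = Nμ₀I/(2R) with R = 0.156 m, so I = 2RB/(Nμ₀) = 2 × 0.156 × 1.18×10⁻⁵ / (9 × 4π×10⁻⁷) = 0.326 A.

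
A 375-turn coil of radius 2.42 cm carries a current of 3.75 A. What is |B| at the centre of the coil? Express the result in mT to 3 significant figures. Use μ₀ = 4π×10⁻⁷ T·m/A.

For an N-turn flat coil, B = Nμ₀I/(2R) with R = 0.0242 m.
B = 375 × 9.74×10⁻⁵ T = 3.65×10⁻² T.

B ≈ 36.5 mT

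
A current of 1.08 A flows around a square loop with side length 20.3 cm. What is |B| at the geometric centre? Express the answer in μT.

B ≈ 6.02 μT

Each side is a finite straight segment at perpendicular distance d = a/(2 tan(π/4)) = 0.1015 m from the centre, with end-angles ±π/4.
One side contributes B₁ = (μ₀I/4πd)·2 sin(π/4) = 1.50×10⁻⁶ T.
All 4 sides add in the same direction: B = 4 × 1.50×10⁻⁶ = 6.02×10⁻⁶ T.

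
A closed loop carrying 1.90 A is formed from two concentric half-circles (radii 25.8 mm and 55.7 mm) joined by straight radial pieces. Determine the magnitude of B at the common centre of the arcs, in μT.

The radial connectors point toward the centre, so dl × r̂ = 0 and they contribute nothing.
Each semicircle gives μ₀I/(4R): inner arc 2.31×10⁻⁵ T, outer arc 1.07×10⁻⁵ T.
The two arcs carry current in opposite angular senses, so their fields oppose: B = |2.31×10⁻⁵ − 1.07×10⁻⁵| = 1.24×10⁻⁵ T.

B ≈ 12.4 μT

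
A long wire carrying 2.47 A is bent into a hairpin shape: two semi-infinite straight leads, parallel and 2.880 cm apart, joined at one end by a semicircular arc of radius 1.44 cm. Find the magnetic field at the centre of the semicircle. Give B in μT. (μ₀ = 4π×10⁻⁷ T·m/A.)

B ≈ 88.2 μT

The semicircular arc contributes B_arc = μ₀I·π/(4πR) = μ₀I/(4R) = 5.39×10⁻⁵ T.
Each semi-infinite lead is at perpendicular distance R = 0.0144 m from the centre, with the perpendicular foot at its near end, so it contributes μ₀I/(4πR); both point the same way, together 3.43×10⁻⁵ T.
Arc and leads all point the same direction: B = 5.39×10⁻⁵ + 3.43×10⁻⁵ = 8.82×10⁻⁵ T.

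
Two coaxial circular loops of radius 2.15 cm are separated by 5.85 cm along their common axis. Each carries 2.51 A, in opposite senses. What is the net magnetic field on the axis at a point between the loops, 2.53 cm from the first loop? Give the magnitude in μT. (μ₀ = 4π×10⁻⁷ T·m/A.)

Each loop contributes B = μ₀IR²/[2(R²+z²)^(3/2)] on the axis, with z measured from that loop.
Loop 1 (z = 0.0253 m): B₁ = 1.99×10⁻⁵ T. Loop 2 (z = 0.0332 m): B₂ = 1.18×10⁻⁵ T.
The fields oppose: B = |B₁ − B₂| = 8.14×10⁻⁶ T.

B ≈ 8.14 μT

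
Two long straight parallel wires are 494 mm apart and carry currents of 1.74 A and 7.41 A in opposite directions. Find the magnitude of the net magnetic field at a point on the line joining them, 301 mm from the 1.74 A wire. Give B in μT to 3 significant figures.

B ≈ 8.83 μT

Each long wire gives B = μ₀I/(2πd). Distances are d₁ = 0.301 m and d₂ = 0.193 m.
B₁ = 1.16×10⁻⁶ T, B₂ = 7.68×10⁻⁶ T.
Between antiparallel currents both contributions point the same way, so they add. B = B₁ + B₂ = 1.16×10⁻⁶ + 7.68×10⁻⁶ = 8.83×10⁻⁶ T.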